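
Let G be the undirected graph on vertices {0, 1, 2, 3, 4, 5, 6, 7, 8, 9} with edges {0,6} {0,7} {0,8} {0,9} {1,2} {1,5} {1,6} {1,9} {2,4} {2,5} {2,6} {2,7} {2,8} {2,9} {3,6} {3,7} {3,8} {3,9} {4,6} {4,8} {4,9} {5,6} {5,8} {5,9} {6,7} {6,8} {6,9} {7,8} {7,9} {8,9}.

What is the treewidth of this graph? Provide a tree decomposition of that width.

The largest bag has 5 vertices, giving width 4; this decomposition certifies tw(G) ≤ 4. On the other hand G contains the 5-clique {0, 6, 7, 8, 9}. A clique must lie in a single bag of any decomposition, so no decomposition can have width below 4. Combining the bounds, tw(G) = 4.

Treewidth 4.
One such decomposition:
Bags: B1 = {2, 6, 7, 8, 9}  B2 = {2, 5, 6, 8, 9}  B3 = {0, 6, 7, 8, 9}  B4 = {2, 4, 6, 8, 9}  B5 = {3, 6, 7, 8, 9}  B6 = {1, 2, 5, 6, 9}
Tree: B1–B2, B1–B3, B1–B4, B1–B5, B2–B6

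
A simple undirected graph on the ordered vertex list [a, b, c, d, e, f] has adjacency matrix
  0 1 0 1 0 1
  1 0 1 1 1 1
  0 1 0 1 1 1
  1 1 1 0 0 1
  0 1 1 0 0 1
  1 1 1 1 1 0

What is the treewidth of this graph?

A width-3 tree decomposition is:
Bags: B1 = {b, c, e, f}  B2 = {b, c, d, f}  B3 = {a, b, d, f}
Tree: B1–B2, B2–B3
The largest bag has 4 vertices, giving width 3; this decomposition certifies tw(G) ≤ 3. Conversely, {b, c, d, f} is a clique of size 4, and the vertices of any clique must share a bag in every tree decomposition; so some bag has ≥ 4 vertices and tw(G) ≥ 3. Hence tw(G) = 3 exactly.

3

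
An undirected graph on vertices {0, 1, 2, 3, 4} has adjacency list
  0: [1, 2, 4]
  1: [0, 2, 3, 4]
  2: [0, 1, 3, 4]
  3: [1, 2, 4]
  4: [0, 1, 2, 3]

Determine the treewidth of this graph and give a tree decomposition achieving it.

Treewidth 3.
Bags: B1 = {1, 2, 3, 4}  B2 = {0, 1, 2, 4}
Tree: B1–B2

The largest bag has 4 vertices, giving width 3; this decomposition certifies tw(G) ≤ 3. For the lower bound, the 4 vertices {0, 1, 2, 4} are pairwise adjacent, and any tree decomposition puts a clique entirely inside one bag — forcing width ≥ 3. Hence tw(G) = 3 exactly.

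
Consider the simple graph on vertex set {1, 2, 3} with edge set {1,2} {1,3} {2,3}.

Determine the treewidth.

2

A width-2 tree decomposition is:
Bags: B1 = {1, 2, 3}
Tree: (single bag)
With just one bag of size 3, the width is 3 − 1 = 2, so tw(G) ≤ 2. Conversely, {1, 2, 3} is a clique of size 3, and the vertices of any clique must share a bag in every tree decomposition; so some bag has ≥ 3 vertices and tw(G) ≥ 2. Hence tw(G) = 2 exactly.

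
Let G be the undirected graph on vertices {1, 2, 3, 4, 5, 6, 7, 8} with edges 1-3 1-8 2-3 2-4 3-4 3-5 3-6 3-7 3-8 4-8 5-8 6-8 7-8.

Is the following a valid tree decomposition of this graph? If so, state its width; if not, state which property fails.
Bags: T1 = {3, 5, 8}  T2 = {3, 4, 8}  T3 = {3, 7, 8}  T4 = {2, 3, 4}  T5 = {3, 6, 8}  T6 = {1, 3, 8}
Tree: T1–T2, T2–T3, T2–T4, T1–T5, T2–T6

Yes; width 2.

Checking the three conditions: (i) the bags cover all of {1, 2, 3, 4, 5, 6, 7, 8}; (ii) for each edge, some bag contains both endpoints; (iii) the bags containing any fixed vertex form a subtree. All hold, so the decomposition is valid with width 3 − 1 = 2.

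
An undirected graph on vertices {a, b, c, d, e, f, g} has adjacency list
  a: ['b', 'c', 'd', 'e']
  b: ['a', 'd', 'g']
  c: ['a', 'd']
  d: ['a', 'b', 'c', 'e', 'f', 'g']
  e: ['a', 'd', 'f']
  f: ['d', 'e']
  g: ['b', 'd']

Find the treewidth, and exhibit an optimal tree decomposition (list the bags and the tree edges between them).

Every bag has size at most 3, so the width is 3 − 1 = 2 and tw(G) ≤ 2. On the other hand G contains the 3-clique {b, d, g}. A clique must lie in a single bag of any decomposition, so no decomposition can have width below 2. Combining the bounds, tw(G) = 2.

Treewidth 2.
Bags: B1 = {a, b, d}  B2 = {a, d, e}  B3 = {b, d, g}  B4 = {d, e, f}  B5 = {a, c, d}
Tree: B1–B2, B1–B3, B2–B4, B2–B5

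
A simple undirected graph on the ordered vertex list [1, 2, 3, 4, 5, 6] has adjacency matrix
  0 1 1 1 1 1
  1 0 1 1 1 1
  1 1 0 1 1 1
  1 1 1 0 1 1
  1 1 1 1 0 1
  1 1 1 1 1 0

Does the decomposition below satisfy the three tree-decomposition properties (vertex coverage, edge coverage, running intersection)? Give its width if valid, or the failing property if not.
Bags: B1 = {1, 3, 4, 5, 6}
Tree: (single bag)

A tree decomposition must satisfy three properties: every vertex lies in some bag; for every edge, both endpoints lie together in some bag; and for every vertex, the bags containing it form a connected subtree. Here vertex 2 appears in no bag, so the decomposition is invalid.

No — vertex 2 appears in no bag.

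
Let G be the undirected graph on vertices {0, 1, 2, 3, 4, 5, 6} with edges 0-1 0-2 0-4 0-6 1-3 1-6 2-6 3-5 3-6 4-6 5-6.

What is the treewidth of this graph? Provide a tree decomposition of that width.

Treewidth 2.
Bags: B1 = {1, 3, 6}  B2 = {0, 1, 6}  B3 = {3, 5, 6}  B4 = {0, 4, 6}  B5 = {0, 2, 6}
Tree: B1–B2, B1–B3, B2–B4, B2–B5

The largest bag has 3 vertices, giving width 2; this decomposition certifies tw(G) ≤ 2. Conversely, {0, 1, 6} is a clique of size 3, and the vertices of any clique must share a bag in every tree decomposition; so some bag has ≥ 3 vertices and tw(G) ≥ 2. Combining the bounds, tw(G) = 2.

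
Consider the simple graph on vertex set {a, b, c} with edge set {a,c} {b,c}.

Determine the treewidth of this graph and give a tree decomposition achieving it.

Treewidth 1.
One optimal decomposition is:
Bags: B1 = {b, c}  B2 = {a, c}
Tree: B1–B2

The largest bag has 2 vertices, giving width 1; this decomposition certifies tw(G) ≤ 1. Any graph with an edge has treewidth ≥ 1, and G has the edge c–b. Combining the bounds, tw(G) = 1.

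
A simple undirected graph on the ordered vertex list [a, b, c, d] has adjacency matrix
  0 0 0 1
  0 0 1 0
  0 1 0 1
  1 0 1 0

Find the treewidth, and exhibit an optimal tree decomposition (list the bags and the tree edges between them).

Every bag has size at most 2, so the width is 2 − 1 = 1 and tw(G) ≤ 1. Since G has at least one edge (e.g. b–c), it is not an edgeless graph, so tw(G) ≥ 1. The upper and lower bounds meet at 1, so that is the treewidth.

Treewidth 1.
One such decomposition:
Bags: B1 = {b, c}  B2 = {c, d}  B3 = {a, d}
Tree: B1–B2, B2–B3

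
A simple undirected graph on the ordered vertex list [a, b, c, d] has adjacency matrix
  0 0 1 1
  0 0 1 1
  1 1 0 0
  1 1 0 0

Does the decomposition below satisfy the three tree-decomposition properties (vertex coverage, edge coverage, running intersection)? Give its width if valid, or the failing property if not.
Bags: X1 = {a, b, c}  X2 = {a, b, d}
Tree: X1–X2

Yes; width 2.

Vertex coverage: the bags together contain {a, b, c, d}, the full vertex set. Edge coverage: each edge of G has both endpoints in at least one bag. Running intersection: for every vertex, the bags containing it form a connected subtree. All three properties hold, so this is a valid tree decomposition of width max|bag| − 1 = 2, and hence tw(G) ≤ 2.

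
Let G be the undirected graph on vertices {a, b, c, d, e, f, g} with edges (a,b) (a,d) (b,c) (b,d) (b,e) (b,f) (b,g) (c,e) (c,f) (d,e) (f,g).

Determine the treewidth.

A width-2 tree decomposition is:
Bags: B1 = {b, d, e}  B2 = {b, c, e}  B3 = {b, c, f}  B4 = {b, f, g}  B5 = {a, b, d}
Tree: B1–B2, B2–B3, B3–B4, B1–B5
Each bag holds 3 vertices, so the decomposition has width 2, which upper-bounds the treewidth. For the lower bound, the 3 vertices {b, d, e} are pairwise adjacent, and any tree decomposition puts a clique entirely inside one bag — forcing width ≥ 2. The upper and lower bounds meet at 2, so that is the treewidth.

2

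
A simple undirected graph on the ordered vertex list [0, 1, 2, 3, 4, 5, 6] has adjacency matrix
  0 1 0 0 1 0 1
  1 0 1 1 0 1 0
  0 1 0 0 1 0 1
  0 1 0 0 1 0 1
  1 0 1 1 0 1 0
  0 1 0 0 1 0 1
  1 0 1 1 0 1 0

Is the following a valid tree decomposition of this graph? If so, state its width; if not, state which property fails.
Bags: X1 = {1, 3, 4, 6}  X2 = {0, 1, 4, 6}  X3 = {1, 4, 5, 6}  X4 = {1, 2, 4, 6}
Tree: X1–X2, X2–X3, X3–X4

Yes; width 3.

Every vertex of G appears in some bag (union = {0, 1, 2, 3, 4, 5, 6}); every edge is covered by a bag; and for each vertex v the set of bags containing v is connected in the bag tree. The decomposition is therefore valid. The largest bag has 4 vertices, so the width is 3.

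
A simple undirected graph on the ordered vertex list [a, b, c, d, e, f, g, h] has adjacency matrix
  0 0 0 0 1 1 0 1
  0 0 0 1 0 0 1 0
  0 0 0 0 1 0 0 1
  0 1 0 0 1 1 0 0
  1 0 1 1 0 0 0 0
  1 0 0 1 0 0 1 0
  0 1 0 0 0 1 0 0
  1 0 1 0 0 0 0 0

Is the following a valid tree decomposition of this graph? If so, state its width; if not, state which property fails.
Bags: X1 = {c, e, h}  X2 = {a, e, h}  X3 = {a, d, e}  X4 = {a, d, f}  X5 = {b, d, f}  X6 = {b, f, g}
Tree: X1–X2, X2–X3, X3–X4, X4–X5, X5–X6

Vertex coverage: the bags together contain {a, b, c, d, e, f, g, h}, the full vertex set. Edge coverage: each edge of G has both endpoints in at least one bag. Running intersection: for every vertex, the bags containing it form a connected subtree. All three properties hold, so this is a valid tree decomposition of width max|bag| − 1 = 2, and hence tw(G) ≤ 2.

Yes; width 2.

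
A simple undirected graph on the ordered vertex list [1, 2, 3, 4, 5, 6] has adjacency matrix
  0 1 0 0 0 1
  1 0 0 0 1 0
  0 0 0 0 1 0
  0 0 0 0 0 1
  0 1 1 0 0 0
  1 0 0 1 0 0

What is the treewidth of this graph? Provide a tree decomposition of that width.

Treewidth 1.
One optimal decomposition is:
Bags: B1 = {3, 5}  B2 = {2, 5}  B3 = {1, 2}  B4 = {1, 6}  B5 = {4, 6}
Tree: B1–B2, B2–B3, B3–B4, B4–B5

Each bag holds 2 vertices, so the decomposition has width 1, which upper-bounds the treewidth. Any graph with an edge has treewidth ≥ 1, and G has the edge 3–5. Hence tw(G) = 1 exactly.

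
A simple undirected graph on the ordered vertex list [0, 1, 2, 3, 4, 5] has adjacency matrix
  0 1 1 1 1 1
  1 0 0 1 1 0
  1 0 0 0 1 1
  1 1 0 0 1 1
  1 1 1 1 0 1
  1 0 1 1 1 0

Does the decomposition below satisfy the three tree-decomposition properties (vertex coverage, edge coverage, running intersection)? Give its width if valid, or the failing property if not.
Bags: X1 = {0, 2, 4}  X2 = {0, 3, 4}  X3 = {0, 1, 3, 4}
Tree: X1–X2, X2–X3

A tree decomposition must satisfy three properties: every vertex lies in some bag; for every edge, both endpoints lie together in some bag; and for every vertex, the bags containing it form a connected subtree. Here vertex 5 appears in no bag, so the decomposition is invalid.

No — vertex 5 appears in no bag.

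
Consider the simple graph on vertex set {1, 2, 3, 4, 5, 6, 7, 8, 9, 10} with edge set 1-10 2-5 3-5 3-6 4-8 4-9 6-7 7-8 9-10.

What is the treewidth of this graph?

A width-1 tree decomposition is:
Bags: B1 = {1, 10}  B2 = {9, 10}  B3 = {4, 9}  B4 = {4, 8}  B5 = {7, 8}  B6 = {6, 7}  B7 = {3, 6}  B8 = {3, 5}  B9 = {2, 5}
Tree: B1–B2, B2–B3, B3–B4, B4–B5, B5–B6, B6–B7, B7–B8, B8–B9
Each bag holds 2 vertices, so the decomposition has width 1, which upper-bounds the treewidth. Any graph with an edge has treewidth ≥ 1, and G has the edge 1–10. The upper and lower bounds meet at 1, so that is the treewidth.

1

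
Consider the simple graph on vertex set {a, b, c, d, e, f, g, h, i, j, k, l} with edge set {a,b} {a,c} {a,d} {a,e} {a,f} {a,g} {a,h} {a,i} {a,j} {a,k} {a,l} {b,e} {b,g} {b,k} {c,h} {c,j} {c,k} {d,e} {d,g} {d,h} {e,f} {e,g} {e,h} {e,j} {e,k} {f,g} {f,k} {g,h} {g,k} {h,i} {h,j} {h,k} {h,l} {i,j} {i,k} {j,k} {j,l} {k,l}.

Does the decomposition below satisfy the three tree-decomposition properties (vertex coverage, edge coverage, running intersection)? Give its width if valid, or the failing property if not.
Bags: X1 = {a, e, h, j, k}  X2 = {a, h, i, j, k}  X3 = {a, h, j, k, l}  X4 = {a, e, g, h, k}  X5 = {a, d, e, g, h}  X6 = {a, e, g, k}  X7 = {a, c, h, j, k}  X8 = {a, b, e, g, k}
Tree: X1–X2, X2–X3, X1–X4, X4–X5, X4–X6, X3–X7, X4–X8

A tree decomposition must satisfy three properties: every vertex lies in some bag; for every edge, both endpoints lie together in some bag; and for every vertex, the bags containing it form a connected subtree. Here vertex f appears in no bag, so the decomposition is invalid.

No — vertex f appears in no bag.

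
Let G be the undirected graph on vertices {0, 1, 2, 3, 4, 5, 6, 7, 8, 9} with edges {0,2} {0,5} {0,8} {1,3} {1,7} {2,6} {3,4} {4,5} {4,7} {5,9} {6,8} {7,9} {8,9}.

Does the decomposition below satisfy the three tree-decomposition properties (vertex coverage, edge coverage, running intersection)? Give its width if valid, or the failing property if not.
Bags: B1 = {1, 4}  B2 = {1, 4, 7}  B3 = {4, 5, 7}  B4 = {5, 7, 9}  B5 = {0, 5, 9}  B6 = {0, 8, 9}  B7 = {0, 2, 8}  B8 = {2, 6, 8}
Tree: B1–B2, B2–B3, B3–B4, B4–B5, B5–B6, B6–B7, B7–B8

A tree decomposition must satisfy three properties: every vertex lies in some bag; for every edge, both endpoints lie together in some bag; and for every vertex, the bags containing it form a connected subtree. Here vertex 3 appears in no bag, so the decomposition is invalid.

No — vertex 3 appears in no bag.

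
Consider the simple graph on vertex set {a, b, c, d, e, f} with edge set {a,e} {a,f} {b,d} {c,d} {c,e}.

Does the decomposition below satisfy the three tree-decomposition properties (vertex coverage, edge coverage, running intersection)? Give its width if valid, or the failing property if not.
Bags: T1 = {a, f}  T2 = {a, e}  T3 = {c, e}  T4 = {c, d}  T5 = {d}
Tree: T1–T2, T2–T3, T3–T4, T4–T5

No — vertex b appears in no bag.

A tree decomposition must satisfy three properties: every vertex lies in some bag; for every edge, both endpoints lie together in some bag; and for every vertex, the bags containing it form a connected subtree. Here vertex b appears in no bag, so the decomposition is invalid.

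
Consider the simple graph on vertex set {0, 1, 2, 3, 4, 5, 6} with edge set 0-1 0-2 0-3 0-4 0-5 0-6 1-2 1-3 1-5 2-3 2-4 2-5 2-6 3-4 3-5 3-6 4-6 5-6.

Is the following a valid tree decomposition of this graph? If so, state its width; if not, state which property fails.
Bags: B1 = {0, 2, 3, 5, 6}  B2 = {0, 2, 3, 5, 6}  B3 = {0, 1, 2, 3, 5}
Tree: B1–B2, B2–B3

No — vertex 4 appears in no bag.

A tree decomposition must satisfy three properties: every vertex lies in some bag; for every edge, both endpoints lie together in some bag; and for every vertex, the bags containing it form a connected subtree. Here vertex 4 appears in no bag, so the decomposition is invalid.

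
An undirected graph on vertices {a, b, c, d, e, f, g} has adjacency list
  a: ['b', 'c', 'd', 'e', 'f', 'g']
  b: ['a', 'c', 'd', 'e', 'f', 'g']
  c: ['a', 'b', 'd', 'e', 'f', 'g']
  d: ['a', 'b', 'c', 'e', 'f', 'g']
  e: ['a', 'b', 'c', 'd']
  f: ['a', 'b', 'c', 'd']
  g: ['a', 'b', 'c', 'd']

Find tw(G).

4

A width-4 tree decomposition is:
Bags: B1 = {a, b, c, d, f}  B2 = {a, b, c, d, e}  B3 = {a, b, c, d, g}
Tree: B1–B2, B1–B3
The largest bag has 5 vertices, giving width 4; this decomposition certifies tw(G) ≤ 4. For the lower bound, the 5 vertices {a, b, c, d, g} are pairwise adjacent, and any tree decomposition puts a clique entirely inside one bag — forcing width ≥ 4. Hence tw(G) = 4 exactly.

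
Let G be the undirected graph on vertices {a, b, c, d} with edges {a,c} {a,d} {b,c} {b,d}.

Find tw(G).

2

A width-2 tree decomposition is:
Bags: B1 = {a, b, c}  B2 = {a, b, d}
Tree: B1–B2
The largest bag has 3 vertices, giving width 2; this decomposition certifies tw(G) ≤ 2. Since a–c–b–d–a is a cycle in G, G is not acyclic. Forests are exactly the graphs of treewidth ≤ 1, so tw(G) ≥ 2. Therefore the treewidth is 2.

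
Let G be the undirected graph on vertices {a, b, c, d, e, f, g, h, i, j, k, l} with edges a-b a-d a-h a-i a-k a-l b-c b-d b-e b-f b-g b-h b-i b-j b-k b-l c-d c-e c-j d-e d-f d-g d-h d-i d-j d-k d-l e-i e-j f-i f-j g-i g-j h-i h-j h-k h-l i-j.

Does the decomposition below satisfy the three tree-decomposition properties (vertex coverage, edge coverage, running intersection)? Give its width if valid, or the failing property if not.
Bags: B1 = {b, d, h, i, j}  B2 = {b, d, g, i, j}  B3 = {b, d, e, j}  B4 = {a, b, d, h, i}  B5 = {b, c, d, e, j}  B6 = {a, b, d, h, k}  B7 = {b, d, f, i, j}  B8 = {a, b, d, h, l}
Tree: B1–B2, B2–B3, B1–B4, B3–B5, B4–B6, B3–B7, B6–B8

No — edge (i,e) lies in no bag.

A tree decomposition must satisfy three properties: every vertex lies in some bag; for every edge, both endpoints lie together in some bag; and for every vertex, the bags containing it form a connected subtree. Here edge (i,e) lies in no bag, so the decomposition is invalid.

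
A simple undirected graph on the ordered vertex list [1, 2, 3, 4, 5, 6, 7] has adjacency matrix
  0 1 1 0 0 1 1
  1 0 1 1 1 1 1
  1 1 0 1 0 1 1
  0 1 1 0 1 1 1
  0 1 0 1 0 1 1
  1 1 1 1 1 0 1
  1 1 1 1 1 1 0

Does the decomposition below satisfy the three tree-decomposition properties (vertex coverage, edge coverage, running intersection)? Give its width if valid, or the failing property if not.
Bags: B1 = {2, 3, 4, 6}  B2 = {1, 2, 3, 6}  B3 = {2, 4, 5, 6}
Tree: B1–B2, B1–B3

No — vertex 7 appears in no bag.

A tree decomposition must satisfy three properties: every vertex lies in some bag; for every edge, both endpoints lie together in some bag; and for every vertex, the bags containing it form a connected subtree. Here vertex 7 appears in no bag, so the decomposition is invalid.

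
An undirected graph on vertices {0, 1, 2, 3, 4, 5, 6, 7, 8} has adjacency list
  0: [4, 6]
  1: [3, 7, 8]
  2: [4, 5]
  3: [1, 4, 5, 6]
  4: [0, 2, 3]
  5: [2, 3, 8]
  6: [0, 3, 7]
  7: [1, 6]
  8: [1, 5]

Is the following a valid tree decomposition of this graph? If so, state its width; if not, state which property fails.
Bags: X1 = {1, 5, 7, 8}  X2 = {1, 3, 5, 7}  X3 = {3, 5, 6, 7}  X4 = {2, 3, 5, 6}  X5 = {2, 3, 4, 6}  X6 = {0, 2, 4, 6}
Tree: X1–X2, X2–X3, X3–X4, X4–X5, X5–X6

Vertex coverage: the bags together contain {0, 1, 2, 3, 4, 5, 6, 7, 8}, the full vertex set. Edge coverage: each edge of G has both endpoints in at least one bag. Running intersection: for every vertex, the bags containing it form a connected subtree. All three properties hold, so this is a valid tree decomposition of width max|bag| − 1 = 3, and hence tw(G) ≤ 3.

Yes; width 3.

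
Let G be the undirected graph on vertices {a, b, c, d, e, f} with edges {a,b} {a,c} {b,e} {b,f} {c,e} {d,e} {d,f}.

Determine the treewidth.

2

A width-2 tree decomposition is:
Bags: B1 = {d, e, f}  B2 = {b, e, f}  B3 = {b, c, e}  B4 = {a, b, c}
Tree: B1–B2, B2–B3, B3–B4
Every bag has size at most 3, so the width is 3 − 1 = 2 and tw(G) ≤ 2. The edges d–f–b–e–d form a cycle, so G is not a tree and its treewidth is at least 2. Combining the bounds, tw(G) = 2.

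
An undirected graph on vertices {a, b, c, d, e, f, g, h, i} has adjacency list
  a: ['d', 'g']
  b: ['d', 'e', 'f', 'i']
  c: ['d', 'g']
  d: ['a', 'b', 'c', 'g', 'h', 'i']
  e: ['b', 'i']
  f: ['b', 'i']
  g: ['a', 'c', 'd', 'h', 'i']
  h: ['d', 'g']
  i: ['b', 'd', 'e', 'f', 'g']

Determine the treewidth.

2

A width-2 tree decomposition is:
Bags: B1 = {d, g, i}  B2 = {c, d, g}  B3 = {d, g, h}  B4 = {b, d, i}  B5 = {a, d, g}  B6 = {b, e, i}  B7 = {b, f, i}
Tree: B1–B2, B2–B3, B1–B4, B2–B5, B4–B6, B6–B7
The largest bag has 3 vertices, giving width 2; this decomposition certifies tw(G) ≤ 2. For the lower bound, the 3 vertices {d, g, h} are pairwise adjacent, and any tree decomposition puts a clique entirely inside one bag — forcing width ≥ 2. The upper and lower bounds meet at 2, so that is the treewidth.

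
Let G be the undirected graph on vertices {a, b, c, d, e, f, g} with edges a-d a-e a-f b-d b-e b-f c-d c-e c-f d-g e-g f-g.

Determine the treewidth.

3

A width-3 tree decomposition is:
Bags: B1 = {d, e, f, g}  B2 = {b, d, e, f}  B3 = {a, d, e, f}  B4 = {c, d, e, f}
Tree: B1–B2, B2–B3, B3–B4
The largest bag has 4 vertices, giving width 3; this decomposition certifies tw(G) ≤ 3. For the lower bound: the 4 vertex sets {f,g}, {b,d}, {e}, {a} are disjoint, each induces a connected subgraph, and every pair is joined by at least one edge of G. Contracting each set to a single vertex therefore yields K_{4} as a minor, and since treewidth is minor-monotone, tw(G) ≥ tw(K_{4}) = 3. Combining the bounds, tw(G) = 3.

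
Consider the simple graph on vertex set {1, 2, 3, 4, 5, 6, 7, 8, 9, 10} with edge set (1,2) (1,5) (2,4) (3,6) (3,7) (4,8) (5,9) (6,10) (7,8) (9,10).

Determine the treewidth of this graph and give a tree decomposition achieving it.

Treewidth 2.
One such decomposition:
Bags: B1 = {4, 7, 8}  B2 = {3, 4, 7}  B3 = {3, 4, 6}  B4 = {4, 6, 10}  B5 = {4, 9, 10}  B6 = {4, 5, 9}  B7 = {1, 4, 5}  B8 = {1, 2, 4}
Tree: B1–B2, B2–B3, B3–B4, B4–B5, B5–B6, B6–B7, B7–B8

Each bag holds 3 vertices, so the decomposition has width 2, which upper-bounds the treewidth. For the lower bound, G contains the cycle 4–8–7–3–6–10–9–5–1–2–4, so G is not a forest; only forests have treewidth ≤ 1, hence tw(G) ≥ 2. Therefore the treewidth is 2.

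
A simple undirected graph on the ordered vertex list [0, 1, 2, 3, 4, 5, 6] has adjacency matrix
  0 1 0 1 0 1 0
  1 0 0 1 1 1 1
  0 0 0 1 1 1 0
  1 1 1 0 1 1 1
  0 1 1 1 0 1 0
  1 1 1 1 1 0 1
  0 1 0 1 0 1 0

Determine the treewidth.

3

A width-3 tree decomposition is:
Bags: B1 = {1, 3, 4, 5}  B2 = {1, 3, 5, 6}  B3 = {0, 1, 3, 5}  B4 = {2, 3, 4, 5}
Tree: B1–B2, B1–B3, B1–B4
Each bag holds 4 vertices, so the decomposition has width 3, which upper-bounds the treewidth. Conversely, {0, 1, 3, 5} is a clique of size 4, and the vertices of any clique must share a bag in every tree decomposition; so some bag has ≥ 4 vertices and tw(G) ≥ 3. Combining the bounds, tw(G) = 3.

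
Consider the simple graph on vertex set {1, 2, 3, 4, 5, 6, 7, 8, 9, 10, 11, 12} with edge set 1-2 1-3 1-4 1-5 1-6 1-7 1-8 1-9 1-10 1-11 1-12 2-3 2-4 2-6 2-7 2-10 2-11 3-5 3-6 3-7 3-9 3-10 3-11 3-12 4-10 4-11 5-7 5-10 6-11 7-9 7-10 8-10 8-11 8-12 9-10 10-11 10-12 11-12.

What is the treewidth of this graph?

A width-4 tree decomposition is:
Bags: B1 = {1, 2, 3, 10, 11}  B2 = {1, 3, 10, 11, 12}  B3 = {1, 2, 3, 7, 10}  B4 = {1, 2, 3, 6, 11}  B5 = {1, 3, 7, 9, 10}  B6 = {1, 3, 5, 7, 10}  B7 = {1, 8, 10, 11, 12}  B8 = {1, 2, 4, 10, 11}
Tree: B1–B2, B1–B3, B1–B4, B3–B5, B3–B6, B2–B7, B1–B8
Each bag holds 5 vertices, so the decomposition has width 4, which upper-bounds the treewidth. For the lower bound, the 5 vertices {1, 8, 10, 11, 12} are pairwise adjacent, and any tree decomposition puts a clique entirely inside one bag — forcing width ≥ 4. The upper and lower bounds meet at 4, so that is the treewidth.

4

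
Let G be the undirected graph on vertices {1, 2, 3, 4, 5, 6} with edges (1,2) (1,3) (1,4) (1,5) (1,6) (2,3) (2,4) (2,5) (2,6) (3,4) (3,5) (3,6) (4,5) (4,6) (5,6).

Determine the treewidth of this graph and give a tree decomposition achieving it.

Treewidth 5.
One such decomposition:
Bags: B1 = {1, 2, 3, 4, 5, 6}
Tree: (single bag)

With just one bag of size 6, the width is 6 − 1 = 5, so tw(G) ≤ 5. Conversely, {1, 2, 3, 4, 5, 6} is a clique of size 6, and the vertices of any clique must share a bag in every tree decomposition; so some bag has ≥ 6 vertices and tw(G) ≥ 5. Combining the bounds, tw(G) = 5.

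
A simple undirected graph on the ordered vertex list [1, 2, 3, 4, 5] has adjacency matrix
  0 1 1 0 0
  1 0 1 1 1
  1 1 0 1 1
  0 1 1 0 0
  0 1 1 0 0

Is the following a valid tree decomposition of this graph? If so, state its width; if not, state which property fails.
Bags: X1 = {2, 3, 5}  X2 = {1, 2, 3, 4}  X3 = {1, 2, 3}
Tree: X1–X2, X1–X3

A tree decomposition must satisfy three properties: every vertex lies in some bag; for every edge, both endpoints lie together in some bag; and for every vertex, the bags containing it form a connected subtree. Here bags containing vertex 1 are not connected in the tree, so the decomposition is invalid.

No — bags containing vertex 1 are not connected in the tree.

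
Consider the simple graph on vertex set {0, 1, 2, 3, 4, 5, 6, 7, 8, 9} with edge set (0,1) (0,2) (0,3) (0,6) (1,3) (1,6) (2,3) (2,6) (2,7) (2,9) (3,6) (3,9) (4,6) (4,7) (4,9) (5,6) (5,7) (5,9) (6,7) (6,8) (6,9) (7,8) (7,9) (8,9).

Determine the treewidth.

A width-3 tree decomposition is:
Bags: B1 = {5, 6, 7, 9}  B2 = {2, 6, 7, 9}  B3 = {2, 3, 6, 9}  B4 = {4, 6, 7, 9}  B5 = {0, 2, 3, 6}  B6 = {0, 1, 3, 6}  B7 = {6, 7, 8, 9}
Tree: B1–B2, B2–B3, B2–B4, B3–B5, B5–B6, B1–B7
Every bag has size at most 4, so the width is 4 − 1 = 3 and tw(G) ≤ 3. On the other hand G contains the 4-clique {0, 1, 3, 6}. A clique must lie in a single bag of any decomposition, so no decomposition can have width below 3. Hence tw(G) = 3 exactly.

3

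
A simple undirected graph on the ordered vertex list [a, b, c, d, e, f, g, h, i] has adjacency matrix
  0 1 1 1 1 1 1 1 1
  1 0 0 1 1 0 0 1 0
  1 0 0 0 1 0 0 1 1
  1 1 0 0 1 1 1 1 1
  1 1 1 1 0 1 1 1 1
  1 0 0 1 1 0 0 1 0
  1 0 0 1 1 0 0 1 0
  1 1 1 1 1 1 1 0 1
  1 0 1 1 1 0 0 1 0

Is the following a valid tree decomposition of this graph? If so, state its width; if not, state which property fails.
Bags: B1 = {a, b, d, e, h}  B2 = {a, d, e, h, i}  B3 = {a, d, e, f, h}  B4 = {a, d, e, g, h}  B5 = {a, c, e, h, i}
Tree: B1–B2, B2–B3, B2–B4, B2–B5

Checking the three conditions: (i) the bags cover all of {a, b, c, d, e, f, g, h, i}; (ii) for each edge, some bag contains both endpoints; (iii) the bags containing any fixed vertex form a subtree. All hold, so the decomposition is valid with width 5 − 1 = 4.

Yes; width 4.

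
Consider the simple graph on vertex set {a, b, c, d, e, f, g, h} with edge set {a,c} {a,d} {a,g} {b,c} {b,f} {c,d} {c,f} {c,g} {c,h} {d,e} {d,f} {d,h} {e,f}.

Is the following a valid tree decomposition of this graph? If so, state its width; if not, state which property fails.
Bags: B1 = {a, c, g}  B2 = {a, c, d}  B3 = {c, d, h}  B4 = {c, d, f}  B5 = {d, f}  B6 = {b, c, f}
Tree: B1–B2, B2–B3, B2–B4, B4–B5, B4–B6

A tree decomposition must satisfy three properties: every vertex lies in some bag; for every edge, both endpoints lie together in some bag; and for every vertex, the bags containing it form a connected subtree. Here vertex e appears in no bag, so the decomposition is invalid.

No — vertex e appears in no bag.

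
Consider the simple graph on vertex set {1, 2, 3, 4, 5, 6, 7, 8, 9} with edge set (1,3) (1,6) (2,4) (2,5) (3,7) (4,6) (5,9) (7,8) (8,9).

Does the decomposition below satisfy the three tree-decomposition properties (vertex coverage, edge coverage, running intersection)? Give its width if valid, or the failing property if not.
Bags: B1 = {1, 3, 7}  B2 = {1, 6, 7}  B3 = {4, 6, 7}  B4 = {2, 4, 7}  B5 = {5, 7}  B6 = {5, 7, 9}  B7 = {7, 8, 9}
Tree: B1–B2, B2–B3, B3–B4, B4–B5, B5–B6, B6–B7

A tree decomposition must satisfy three properties: every vertex lies in some bag; for every edge, both endpoints lie together in some bag; and for every vertex, the bags containing it form a connected subtree. Here edge (2,5) lies in no bag, so the decomposition is invalid.

No — edge (2,5) lies in no bag.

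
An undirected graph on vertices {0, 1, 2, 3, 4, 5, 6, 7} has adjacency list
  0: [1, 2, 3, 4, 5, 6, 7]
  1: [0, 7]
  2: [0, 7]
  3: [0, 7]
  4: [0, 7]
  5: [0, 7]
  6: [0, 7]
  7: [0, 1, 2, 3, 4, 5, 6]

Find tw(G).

A width-2 tree decomposition is:
Bags: B1 = {0, 4, 7}  B2 = {0, 5, 7}  B3 = {0, 2, 7}  B4 = {0, 3, 7}  B5 = {0, 6, 7}  B6 = {0, 1, 7}
Tree: B1–B2, B1–B3, B2–B4, B3–B5, B2–B6
Every bag has size at most 3, so the width is 3 − 1 = 2 and tw(G) ≤ 2. Conversely, {0, 1, 7} is a clique of size 3, and the vertices of any clique must share a bag in every tree decomposition; so some bag has ≥ 3 vertices and tw(G) ≥ 2. The upper and lower bounds meet at 2, so that is the treewidth.

2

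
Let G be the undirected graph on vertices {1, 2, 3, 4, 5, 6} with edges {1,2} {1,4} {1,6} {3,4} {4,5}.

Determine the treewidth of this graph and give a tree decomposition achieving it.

Each bag holds 2 vertices, so the decomposition has width 1, which upper-bounds the treewidth. Any graph with an edge has treewidth ≥ 1, and G has the edge 4–5. The upper and lower bounds meet at 1, so that is the treewidth.

Treewidth 1.
One such decomposition:
Bags: B1 = {4, 5}  B2 = {1, 4}  B3 = {3, 4}  B4 = {1, 2}  B5 = {1, 6}
Tree: B1–B2, B2–B3, B2–B4, B4–B5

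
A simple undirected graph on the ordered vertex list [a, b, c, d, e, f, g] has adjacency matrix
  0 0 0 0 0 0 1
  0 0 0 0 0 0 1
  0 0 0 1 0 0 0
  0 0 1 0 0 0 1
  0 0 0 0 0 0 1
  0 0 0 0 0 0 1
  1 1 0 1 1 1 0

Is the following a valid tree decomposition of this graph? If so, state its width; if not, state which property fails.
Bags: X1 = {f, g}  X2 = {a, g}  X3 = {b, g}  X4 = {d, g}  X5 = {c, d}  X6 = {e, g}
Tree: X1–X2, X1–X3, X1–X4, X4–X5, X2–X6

Checking the three conditions: (i) the bags cover all of {a, b, c, d, e, f, g}; (ii) for each edge, some bag contains both endpoints; (iii) the bags containing any fixed vertex form a subtree. All hold, so the decomposition is valid with width 2 − 1 = 1.

Yes; width 1.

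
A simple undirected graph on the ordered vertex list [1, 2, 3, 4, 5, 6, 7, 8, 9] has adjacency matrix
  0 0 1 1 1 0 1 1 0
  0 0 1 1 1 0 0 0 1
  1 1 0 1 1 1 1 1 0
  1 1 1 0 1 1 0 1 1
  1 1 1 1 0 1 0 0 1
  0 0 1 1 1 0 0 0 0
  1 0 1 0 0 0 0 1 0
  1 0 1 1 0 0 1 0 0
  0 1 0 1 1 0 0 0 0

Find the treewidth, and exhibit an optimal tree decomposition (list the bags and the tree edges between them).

Treewidth 3.
One optimal decomposition is:
Bags: B1 = {1, 3, 4, 5}  B2 = {1, 3, 4, 8}  B3 = {3, 4, 5, 6}  B4 = {2, 3, 4, 5}  B5 = {1, 3, 7, 8}  B6 = {2, 4, 5, 9}
Tree: B1–B2, B1–B3, B3–B4, B2–B5, B4–B6

The largest bag has 4 vertices, giving width 3; this decomposition certifies tw(G) ≤ 3. On the other hand G contains the 4-clique {2, 4, 5, 9}. A clique must lie in a single bag of any decomposition, so no decomposition can have width below 3. The upper and lower bounds meet at 3, so that is the treewidth.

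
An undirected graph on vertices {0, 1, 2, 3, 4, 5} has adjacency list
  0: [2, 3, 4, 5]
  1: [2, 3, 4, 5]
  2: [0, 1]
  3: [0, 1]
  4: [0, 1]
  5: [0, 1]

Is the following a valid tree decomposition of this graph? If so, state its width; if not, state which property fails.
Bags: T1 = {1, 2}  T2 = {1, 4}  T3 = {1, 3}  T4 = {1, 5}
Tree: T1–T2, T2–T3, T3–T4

A tree decomposition must satisfy three properties: every vertex lies in some bag; for every edge, both endpoints lie together in some bag; and for every vertex, the bags containing it form a connected subtree. Here vertex 0 appears in no bag, so the decomposition is invalid.

No — vertex 0 appears in no bag.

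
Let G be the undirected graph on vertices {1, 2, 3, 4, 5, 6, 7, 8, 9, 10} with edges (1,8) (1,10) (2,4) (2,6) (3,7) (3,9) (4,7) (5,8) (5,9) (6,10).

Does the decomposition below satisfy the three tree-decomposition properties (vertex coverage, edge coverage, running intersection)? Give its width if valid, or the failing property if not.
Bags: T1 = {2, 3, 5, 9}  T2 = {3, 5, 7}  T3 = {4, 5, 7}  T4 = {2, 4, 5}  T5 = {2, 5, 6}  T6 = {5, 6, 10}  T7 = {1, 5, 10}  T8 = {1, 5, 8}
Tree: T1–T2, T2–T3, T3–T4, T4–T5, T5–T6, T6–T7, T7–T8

No — bags containing vertex 2 are not connected in the tree.

A tree decomposition must satisfy three properties: every vertex lies in some bag; for every edge, both endpoints lie together in some bag; and for every vertex, the bags containing it form a connected subtree. Here bags containing vertex 2 are not connected in the tree, so the decomposition is invalid.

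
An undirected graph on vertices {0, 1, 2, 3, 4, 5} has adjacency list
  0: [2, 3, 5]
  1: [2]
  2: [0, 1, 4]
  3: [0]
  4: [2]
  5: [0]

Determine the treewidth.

A width-1 tree decomposition is:
Bags: B1 = {0, 5}  B2 = {0, 3}  B3 = {0, 2}  B4 = {1, 2}  B5 = {2, 4}
Tree: B1–B2, B2–B3, B3–B4, B3–B5
The largest bag has 2 vertices, giving width 1; this decomposition certifies tw(G) ≤ 1. Since G has at least one edge (e.g. 5–0), it is not an edgeless graph, so tw(G) ≥ 1. Therefore the treewidth is 1.

1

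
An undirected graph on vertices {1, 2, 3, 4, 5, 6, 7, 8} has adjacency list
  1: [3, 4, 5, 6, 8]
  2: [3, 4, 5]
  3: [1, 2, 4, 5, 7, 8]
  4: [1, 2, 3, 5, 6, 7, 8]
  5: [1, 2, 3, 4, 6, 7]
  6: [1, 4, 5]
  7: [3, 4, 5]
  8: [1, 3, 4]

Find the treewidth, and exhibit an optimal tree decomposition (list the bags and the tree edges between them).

Treewidth 3.
One optimal decomposition is:
Bags: B1 = {1, 4, 5, 6}  B2 = {1, 3, 4, 5}  B3 = {1, 3, 4, 8}  B4 = {3, 4, 5, 7}  B5 = {2, 3, 4, 5}
Tree: B1–B2, B2–B3, B2–B4, B4–B5

Each bag holds 4 vertices, so the decomposition has width 3, which upper-bounds the treewidth. Conversely, {1, 3, 4, 8} is a clique of size 4, and the vertices of any clique must share a bag in every tree decomposition; so some bag has ≥ 4 vertices and tw(G) ≥ 3. Hence tw(G) = 3 exactly.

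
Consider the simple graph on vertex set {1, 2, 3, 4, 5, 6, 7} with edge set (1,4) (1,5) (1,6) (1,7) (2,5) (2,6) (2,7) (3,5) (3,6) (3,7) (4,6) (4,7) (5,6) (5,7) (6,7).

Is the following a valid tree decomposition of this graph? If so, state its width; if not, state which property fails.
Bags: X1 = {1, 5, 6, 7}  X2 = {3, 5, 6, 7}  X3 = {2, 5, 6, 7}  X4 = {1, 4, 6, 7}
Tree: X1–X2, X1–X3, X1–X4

Yes; width 3.

Every vertex of G appears in some bag (union = {1, 2, 3, 4, 5, 6, 7}); every edge is covered by a bag; and for each vertex v the set of bags containing v is connected in the bag tree. The decomposition is therefore valid. The largest bag has 4 vertices, so the width is 3.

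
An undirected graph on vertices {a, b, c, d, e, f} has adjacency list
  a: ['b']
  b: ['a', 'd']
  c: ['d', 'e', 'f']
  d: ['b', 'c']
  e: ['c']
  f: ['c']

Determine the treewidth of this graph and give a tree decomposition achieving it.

Every bag has size at most 2, so the width is 2 − 1 = 1 and tw(G) ≤ 1. G has an edge, so its treewidth is at least 1. Therefore the treewidth is 1.

Treewidth 1.
One optimal decomposition is:
Bags: B1 = {a, b}  B2 = {b, d}  B3 = {c, d}  B4 = {c, e}  B5 = {c, f}
Tree: B1–B2, B2–B3, B3–B4, B4–B5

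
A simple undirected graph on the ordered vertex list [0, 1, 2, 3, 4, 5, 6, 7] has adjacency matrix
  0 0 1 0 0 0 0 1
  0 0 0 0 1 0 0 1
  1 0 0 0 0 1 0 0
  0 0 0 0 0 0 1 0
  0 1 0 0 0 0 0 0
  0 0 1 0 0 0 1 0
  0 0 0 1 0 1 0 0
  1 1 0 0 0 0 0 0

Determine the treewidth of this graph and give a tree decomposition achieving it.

Treewidth 1.
Bags: B1 = {3, 6}  B2 = {5, 6}  B3 = {2, 5}  B4 = {0, 2}  B5 = {0, 7}  B6 = {1, 7}  B7 = {1, 4}
Tree: B1–B2, B2–B3, B3–B4, B4–B5, B5–B6, B6–B7

Each bag holds 2 vertices, so the decomposition has width 1, which upper-bounds the treewidth. Since G has at least one edge (e.g. 3–6), it is not an edgeless graph, so tw(G) ≥ 1. Combining the bounds, tw(G) = 1.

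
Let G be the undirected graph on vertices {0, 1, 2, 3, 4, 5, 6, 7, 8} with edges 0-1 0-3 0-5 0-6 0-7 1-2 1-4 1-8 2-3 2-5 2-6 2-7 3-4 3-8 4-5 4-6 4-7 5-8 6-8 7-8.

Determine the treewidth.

4

A width-4 tree decomposition is:
Bags: B1 = {0, 2, 4, 6, 8}  B2 = {0, 2, 4, 7, 8}  B3 = {0, 2, 4, 5, 8}  B4 = {0, 2, 3, 4, 8}  B5 = {0, 1, 2, 4, 8}
Tree: B1–B2, B2–B3, B3–B4, B4–B5
Every bag has size at most 5, so the width is 5 − 1 = 4 and tw(G) ≤ 4. For the lower bound: the 5 vertex sets {6,8}, {2,7}, {0,5}, {4}, {3} are disjoint, each induces a connected subgraph, and every pair is joined by at least one edge of G. Contracting each set to a single vertex therefore yields K_{5} as a minor, and since treewidth is minor-monotone, tw(G) ≥ tw(K_{5}) = 4. Therefore the treewidth is 4.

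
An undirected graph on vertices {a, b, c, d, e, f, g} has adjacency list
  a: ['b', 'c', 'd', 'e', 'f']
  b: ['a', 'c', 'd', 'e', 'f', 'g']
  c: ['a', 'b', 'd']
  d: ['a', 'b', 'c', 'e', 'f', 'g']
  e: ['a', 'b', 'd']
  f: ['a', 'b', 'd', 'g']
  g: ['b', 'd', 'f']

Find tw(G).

3

A width-3 tree decomposition is:
Bags: B1 = {a, b, d, f}  B2 = {a, b, c, d}  B3 = {a, b, d, e}  B4 = {b, d, f, g}
Tree: B1–B2, B1–B3, B1–B4
Each bag holds 4 vertices, so the decomposition has width 3, which upper-bounds the treewidth. Conversely, {b, d, f, g} is a clique of size 4, and the vertices of any clique must share a bag in every tree decomposition; so some bag has ≥ 4 vertices and tw(G) ≥ 3. The upper and lower bounds meet at 3, so that is the treewidth.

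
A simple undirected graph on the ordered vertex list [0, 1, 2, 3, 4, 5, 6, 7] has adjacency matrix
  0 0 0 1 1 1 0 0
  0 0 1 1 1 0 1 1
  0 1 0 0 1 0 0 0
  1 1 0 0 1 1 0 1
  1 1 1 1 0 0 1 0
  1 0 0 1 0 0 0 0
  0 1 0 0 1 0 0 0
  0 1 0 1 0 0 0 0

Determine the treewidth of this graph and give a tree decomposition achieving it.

Treewidth 2.
One such decomposition:
Bags: B1 = {1, 3, 4}  B2 = {0, 3, 4}  B3 = {1, 2, 4}  B4 = {1, 4, 6}  B5 = {0, 3, 5}  B6 = {1, 3, 7}
Tree: B1–B2, B1–B3, B1–B4, B2–B5, B1–B6

Each bag holds 3 vertices, so the decomposition has width 2, which upper-bounds the treewidth. On the other hand G contains the 3-clique {0, 3, 4}. A clique must lie in a single bag of any decomposition, so no decomposition can have width below 2. Combining the bounds, tw(G) = 2.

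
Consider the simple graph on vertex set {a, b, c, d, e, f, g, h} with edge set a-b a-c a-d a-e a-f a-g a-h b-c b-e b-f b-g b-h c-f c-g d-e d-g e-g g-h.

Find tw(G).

3

A width-3 tree decomposition is:
Bags: B1 = {a, d, e, g}  B2 = {a, b, e, g}  B3 = {a, b, c, g}  B4 = {a, b, c, f}  B5 = {a, b, g, h}
Tree: B1–B2, B2–B3, B3–B4, B2–B5
The largest bag has 4 vertices, giving width 3; this decomposition certifies tw(G) ≤ 3. For the lower bound, the 4 vertices {a, d, e, g} are pairwise adjacent, and any tree decomposition puts a clique entirely inside one bag — forcing width ≥ 3. Hence tw(G) = 3 exactly.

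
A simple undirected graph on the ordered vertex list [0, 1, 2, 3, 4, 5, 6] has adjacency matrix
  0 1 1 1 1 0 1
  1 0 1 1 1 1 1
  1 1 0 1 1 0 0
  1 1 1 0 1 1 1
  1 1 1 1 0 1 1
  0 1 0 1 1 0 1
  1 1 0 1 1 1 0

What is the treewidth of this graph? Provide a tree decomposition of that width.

Treewidth 4.
One optimal decomposition is:
Bags: B1 = {1, 3, 4, 5, 6}  B2 = {0, 1, 3, 4, 6}  B3 = {0, 1, 2, 3, 4}
Tree: B1–B2, B2–B3

Each bag holds 5 vertices, so the decomposition has width 4, which upper-bounds the treewidth. For the lower bound, the 5 vertices {0, 1, 2, 3, 4} are pairwise adjacent, and any tree decomposition puts a clique entirely inside one bag — forcing width ≥ 4. Therefore the treewidth is 4.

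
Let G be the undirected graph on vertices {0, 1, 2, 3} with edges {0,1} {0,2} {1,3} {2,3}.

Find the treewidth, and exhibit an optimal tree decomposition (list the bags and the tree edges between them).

Treewidth 2.
One optimal decomposition is:
Bags: B1 = {1, 2, 3}  B2 = {0, 1, 2}
Tree: B1–B2

The largest bag has 3 vertices, giving width 2; this decomposition certifies tw(G) ≤ 2. For the lower bound, G contains the cycle 1–3–2–0–1, so G is not a forest; only forests have treewidth ≤ 1, hence tw(G) ≥ 2. Hence tw(G) = 2 exactly.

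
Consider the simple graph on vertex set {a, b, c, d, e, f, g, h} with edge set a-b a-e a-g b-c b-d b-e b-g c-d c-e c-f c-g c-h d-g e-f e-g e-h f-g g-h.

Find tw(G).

A width-3 tree decomposition is:
Bags: B1 = {b, c, e, g}  B2 = {c, e, g, h}  B3 = {b, c, d, g}  B4 = {c, e, f, g}  B5 = {a, b, e, g}
Tree: B1–B2, B1–B3, B1–B4, B1–B5
The largest bag has 4 vertices, giving width 3; this decomposition certifies tw(G) ≤ 3. Conversely, {b, c, d, g} is a clique of size 4, and the vertices of any clique must share a bag in every tree decomposition; so some bag has ≥ 4 vertices and tw(G) ≥ 3. The upper and lower bounds meet at 3, so that is the treewidth.

3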